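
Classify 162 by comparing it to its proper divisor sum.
abundant

Proper divisors of 162: sum = 1 + 2 + 3 + 6 + 9 + 18 + 27 + 54 + 81 = 201
Since 201 > 162, 162 is abundant.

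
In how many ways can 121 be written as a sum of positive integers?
2056148051

p(n) counts ways to write n as a sum of positive integers (order ignored).
Euler's pentagonal recurrence: p(k) = p(k-1) + p(k-2) - p(k-5) - p(k-7) + p(k-12) + p(k-15) - ... (offsets j(3j∓1)/2, signs ++--, p(0)=1, p(<0)=0).
DP table for k = 0..120: p(0)=1, p(1)=1, p(2)=2, p(3)=3, p(4)=5, p(5)=7, p(6)=11, p(7)=15, p(8)=22, p(9)=30, p(10)=42, p(11)=56, p(12)=77, p(13)=101, p(14)=135, p(15)=176, p(16)=231, p(17)=297, p(18)=385, p(19)=490, p(20)=627, p(21)=792, p(22)=1002, p(23)=1255, p(24)=1575, p(25)=1958, p(26)=2436, p(27)=3010, p(28)=3718, p(29)=4565, p(30)=5604, p(31)=6842, p(32)=8349, p(33)=10143, p(34)=12310, p(35)=14883, p(36)=17977, p(37)=21637, p(38)=26015, p(39)=31185, p(40)=37338, p(41)=44583, p(42)=53174, p(43)=63261, p(44)=75175, p(45)=89134, p(46)=105558, p(47)=124754, p(48)=147273, p(49)=173525, p(50)=204226, p(51)=239943, p(52)=281589, p(53)=329931, p(54)=386155, p(55)=451276, p(56)=526823, p(57)=614154, p(58)=715220, p(59)=831820, p(60)=966467, p(61)=1121505, p(62)=1300156, p(63)=1505499, p(64)=1741630, p(65)=2012558, p(66)=2323520, p(67)=2679689, p(68)=3087735, p(69)=3554345, p(70)=4087968, p(71)=4697205, p(72)=5392783, p(73)=6185689, p(74)=7089500, p(75)=8118264, p(76)=9289091, p(77)=10619863, p(78)=12132164, p(79)=13848650, p(80)=15796476, p(81)=18004327, p(82)=20506255, p(83)=23338469, p(84)=26543660, p(85)=30167357, p(86)=34262962, p(87)=38887673, p(88)=44108109, p(89)=49995925, p(90)=56634173, p(91)=64112359, p(92)=72533807, p(93)=82010177, p(94)=92669720, p(95)=104651419, p(96)=118114304, p(97)=133230930, p(98)=150198136, p(99)=169229875, p(100)=190569292, p(101)=214481126, p(102)=241265379, p(103)=271248950, p(104)=304801365, p(105)=342325709, p(106)=384276336, p(107)=431149389, p(108)=483502844, p(109)=541946240, p(110)=607163746, p(111)=679903203, p(112)=761002156, p(113)=851376628, p(114)=952050665, p(115)=1064144451, p(116)=1188908248, p(117)=1327710076, p(118)=1482074143, p(119)=1653668665, p(120)=1844349560.
Final step: p(121) = p(120) + p(119) - p(116) - p(114) + p(109) + p(106) - p(99) - p(95) + p(86) + p(81) - p(70) - p(64) + p(51) + p(44) - p(29) - p(21) + p(4)
= 1844349560 + 1653668665 - 1188908248 - 952050665 + 541946240 + 384276336 - 169229875 - 104651419 + 34262962 + 18004327 - 4087968 - 1741630 + 239943 + 75175 - 4565 - 792 + 5
= 2056148051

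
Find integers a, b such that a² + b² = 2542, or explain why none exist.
Not possible

Factorization: 2542 = 2 × 31 × 41
By Fermat: n is sum of two squares iff every prime p ≡ 3 (mod 4) appears to even power.
Prime(s) ≡ 3 (mod 4) with odd exponent: [(31, 1)]
Therefore 2542 cannot be expressed as a² + b².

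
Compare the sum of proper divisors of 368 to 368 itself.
abundant

Proper divisors of 368: sum = 1 + 2 + 4 + 8 + 16 + 23 + 46 + 92 + 184 = 376
Since 376 > 368, 368 is abundant.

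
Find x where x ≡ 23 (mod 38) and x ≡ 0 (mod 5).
175

Using Chinese Remainder Theorem:
M = 38 × 5 = 190
M1 = 5, M2 = 38
y1 = 5^(-1) mod 38 = 23
y2 = 38^(-1) mod 5 = 2
x = (23×5×23 + 0×38×2) mod 190 = 175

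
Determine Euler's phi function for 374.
160

374 = 2 × 11 × 17
φ(n) = n × ∏(1 - 1/p) for each prime p dividing n
φ(374) = 374 × (1 - 1/2) × (1 - 1/11) × (1 - 1/17) = 160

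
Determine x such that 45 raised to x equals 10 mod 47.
33

Baby-step giant-step with step n = ⌈√47⌉ = 7.
Baby steps 45^j mod 47 (j:value) for j=0..6: 0:1, 1:45, 2:4, 3:39, 4:16, 5:15, 6:17.
Giant-step multiplier: 45^(-7) ≡ 45^(46-7) = 45^39 ≡ 29 (mod 47).
Giant steps γ_i = 10·29^i mod 47: γ_0=10, γ_1=8, γ_2=44, γ_3=7, γ_4=15 (in table at j=5).
x = i·n + j = 4·7 + 5 = 33.
Check: 45^33 ≡ 10 (mod 47).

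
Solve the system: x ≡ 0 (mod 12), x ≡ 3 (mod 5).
48

Using Chinese Remainder Theorem:
M = 12 × 5 = 60
M1 = 5, M2 = 12
y1 = 5^(-1) mod 12 = 5
y2 = 12^(-1) mod 5 = 3
x = (0×5×5 + 3×12×3) mod 60 = 48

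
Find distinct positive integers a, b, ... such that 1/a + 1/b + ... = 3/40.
1/14 + 1/280

Greedy algorithm:
3/40: ceiling(40/3) = 14, use 1/14
1/280: ceiling(280/1) = 280, use 1/280
Result: 3/40 = 1/14 + 1/280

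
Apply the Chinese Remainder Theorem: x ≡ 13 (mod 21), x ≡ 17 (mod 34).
391

Using Chinese Remainder Theorem:
M = 21 × 34 = 714
M1 = 34, M2 = 21
y1 = 34^(-1) mod 21 = 13
y2 = 21^(-1) mod 34 = 13
x = (13×34×13 + 17×21×13) mod 714 = 391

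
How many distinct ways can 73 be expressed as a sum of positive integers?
6185689

p(n) counts ways to write n as a sum of positive integers (order ignored).
Euler's pentagonal recurrence: p(k) = p(k-1) + p(k-2) - p(k-5) - p(k-7) + p(k-12) + p(k-15) - ... (offsets j(3j∓1)/2, signs ++--, p(0)=1, p(<0)=0).
DP table for k = 0..72: p(0)=1, p(1)=1, p(2)=2, p(3)=3, p(4)=5, p(5)=7, p(6)=11, p(7)=15, p(8)=22, p(9)=30, p(10)=42, p(11)=56, p(12)=77, p(13)=101, p(14)=135, p(15)=176, p(16)=231, p(17)=297, p(18)=385, p(19)=490, p(20)=627, p(21)=792, p(22)=1002, p(23)=1255, p(24)=1575, p(25)=1958, p(26)=2436, p(27)=3010, p(28)=3718, p(29)=4565, p(30)=5604, p(31)=6842, p(32)=8349, p(33)=10143, p(34)=12310, p(35)=14883, p(36)=17977, p(37)=21637, p(38)=26015, p(39)=31185, p(40)=37338, p(41)=44583, p(42)=53174, p(43)=63261, p(44)=75175, p(45)=89134, p(46)=105558, p(47)=124754, p(48)=147273, p(49)=173525, p(50)=204226, p(51)=239943, p(52)=281589, p(53)=329931, p(54)=386155, p(55)=451276, p(56)=526823, p(57)=614154, p(58)=715220, p(59)=831820, p(60)=966467, p(61)=1121505, p(62)=1300156, p(63)=1505499, p(64)=1741630, p(65)=2012558, p(66)=2323520, p(67)=2679689, p(68)=3087735, p(69)=3554345, p(70)=4087968, p(71)=4697205, p(72)=5392783.
Final step: p(73) = p(72) + p(71) - p(68) - p(66) + p(61) + p(58) - p(51) - p(47) + p(38) + p(33) - p(22) - p(16) + p(3)
= 5392783 + 4697205 - 3087735 - 2323520 + 1121505 + 715220 - 239943 - 124754 + 26015 + 10143 - 1002 - 231 + 3
= 6185689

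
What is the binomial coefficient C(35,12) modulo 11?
6

Using Lucas' theorem:
Write n=35 and k=12 in base 11:
n in base 11: [3, 2]
k in base 11: [1, 1]
C(35,12) mod 11 = ∏ C(n_i, k_i) mod 11
Digit binomials (mod 11): C(3,1) = 3; C(2,1) = 2
Product: 3 × 2 = 6 ≡ 6 (mod 11)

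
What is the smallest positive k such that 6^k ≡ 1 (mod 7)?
2

7 is prime, so ord(6) divides φ(7) = 6.
Divisors of 6: 1, 2, 3, 6.
Repeated squaring: 6^1 ≡ 6, 6^2 ≡ 1, 6^4 ≡ 1 (mod 7).
Test 6^d mod 7 for each divisor d in increasing order:
6^1 ≡ 6
6^2 ≡ 1  ← first divisor giving 1
The order is 2.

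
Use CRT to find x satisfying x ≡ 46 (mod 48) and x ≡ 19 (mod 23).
1054

Using Chinese Remainder Theorem:
M = 48 × 23 = 1104
M1 = 23, M2 = 48
y1 = 23^(-1) mod 48 = 23
y2 = 48^(-1) mod 23 = 12
x = (46×23×23 + 19×48×12) mod 1104 = 1054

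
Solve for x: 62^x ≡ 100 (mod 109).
22

Baby-step giant-step with step n = ⌈√109⌉ = 11.
Baby steps 62^j mod 109 (j:value) for j=0..10: 0:1, 1:62, 2:29, 3:54, 4:78, 5:40, 6:82, 7:70, 8:89, 9:68, 10:74.
Giant-step multiplier: 62^(-11) ≡ 62^(108-11) = 62^97 ≡ 11 (mod 109).
Giant steps γ_i = 100·11^i mod 109: γ_0=100, γ_1=10, γ_2=1 (in table at j=0).
x = i·n + j = 2·11 + 0 = 22.
Check: 62^22 ≡ 100 (mod 109).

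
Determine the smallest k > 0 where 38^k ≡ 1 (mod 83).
41

83 is prime, so ord(38) divides φ(83) = 82.
Divisors of 82: 1, 2, 41, 82.
Repeated squaring: 38^1 ≡ 38, 38^2 ≡ 33, 38^4 ≡ 10, 38^8 ≡ 17, 38^16 ≡ 40, 38^32 ≡ 23, 38^64 ≡ 31 (mod 83).
Test 38^d mod 83 for each divisor d in increasing order:
38^1 ≡ 38
38^2 ≡ 33
38^41 = 38^32·38^8·38^1 ≡ 1  ← first divisor giving 1
The order is 41.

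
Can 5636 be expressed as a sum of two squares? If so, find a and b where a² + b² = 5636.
50² + 56² (a=50, b=56)

Factorization: 5636 = 2^2 × 1409
By Fermat: n is sum of two squares iff every prime p ≡ 3 (mod 4) appears to even power.
All primes ≡ 3 (mod 4) appear to even power.
Search a = 0, 1, 2, … for 5636 - a² a perfect square: first hit at a = 50: 5636 - 2500 = 3136 = 56².
5636 = 50² + 56² = 2500 + 3136 ✓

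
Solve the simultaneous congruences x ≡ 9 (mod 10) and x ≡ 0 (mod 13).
39

Using Chinese Remainder Theorem:
M = 10 × 13 = 130
M1 = 13, M2 = 10
y1 = 13^(-1) mod 10 = 7
y2 = 10^(-1) mod 13 = 4
x = (9×13×7 + 0×10×4) mod 130 = 39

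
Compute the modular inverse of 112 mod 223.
2

gcd(112, 223) = 1, so the inverse exists.
Extended Euclidean algorithm on (223, 112):
223 = 1 × 112 + 111  ⟹  111 = (1)·223 + (-1)·112
112 = 1 × 111 + 1  ⟹  1 = (-1)·223 + (2)·112
So (2)·112 ≡ 1 (mod 223), i.e. 112^(-1) ≡ 2 (mod 223).
Check: 112 × 2 = 224 ≡ 1 (mod 223)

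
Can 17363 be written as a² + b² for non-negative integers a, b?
Not possible

Factorization: 17363 = 97 × 179
By Fermat: n is sum of two squares iff every prime p ≡ 3 (mod 4) appears to even power.
Prime(s) ≡ 3 (mod 4) with odd exponent: [(179, 1)]
Therefore 17363 cannot be expressed as a² + b².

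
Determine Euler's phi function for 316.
156

316 = 2^2 × 79
φ(n) = n × ∏(1 - 1/p) for each prime p dividing n
φ(316) = 316 × (1 - 1/2) × (1 - 1/79) = 156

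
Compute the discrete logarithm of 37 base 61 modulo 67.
22

Baby-step giant-step with step n = ⌈√67⌉ = 9.
Baby steps 61^j mod 67 (j:value) for j=0..8: 0:1, 1:61, 2:36, 3:52, 4:23, 5:63, 6:24, 7:57, 8:60.
Giant-step multiplier: 61^(-9) ≡ 61^(66-9) = 61^57 ≡ 8 (mod 67).
Giant steps γ_i = 37·8^i mod 67: γ_0=37, γ_1=28, γ_2=23 (in table at j=4).
x = i·n + j = 2·9 + 4 = 22.
Check: 61^22 ≡ 37 (mod 67).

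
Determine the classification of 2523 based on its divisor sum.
deficient

Proper divisors of 2523: sum = 1 + 3 + 29 + 87 + 841 = 961
Since 961 < 2523, 2523 is deficient.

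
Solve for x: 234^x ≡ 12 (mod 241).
82

Baby-step giant-step with step n = ⌈√241⌉ = 16.
Baby steps 234^j mod 241 (j:value) for j=0..15: 0:1, 1:234, 2:49, 3:139, 4:232, 5:63, 6:41, 7:195, 8:81, 9:156, 10:113, 11:173, 12:235, 13:42, 14:188, 15:130.
Giant-step multiplier: 234^(-16) ≡ 234^(240-16) = 234^224 ≡ 183 (mod 241).
Giant steps γ_i = 12·183^i mod 241: γ_0=12, γ_1=27, γ_2=121, γ_3=212, γ_4=236, γ_5=49 (in table at j=2).
x = i·n + j = 5·16 + 2 = 82.
Check: 234^82 ≡ 12 (mod 241).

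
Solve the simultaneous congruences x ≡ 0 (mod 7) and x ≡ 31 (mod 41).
154

Using Chinese Remainder Theorem:
M = 7 × 41 = 287
M1 = 41, M2 = 7
y1 = 41^(-1) mod 7 = 6
y2 = 7^(-1) mod 41 = 6
x = (0×41×6 + 31×7×6) mod 287 = 154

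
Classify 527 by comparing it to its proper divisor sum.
deficient

Proper divisors of 527: sum = 1 + 17 + 31 = 49
Since 49 < 527, 527 is deficient.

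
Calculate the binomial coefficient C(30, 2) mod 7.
1

Using Lucas' theorem:
Write n=30 and k=2 in base 7:
n in base 7: [4, 2]
k in base 7: [0, 2]
C(30,2) mod 7 = ∏ C(n_i, k_i) mod 7
Digit binomials (mod 7): C(4,0) = 1; C(2,2) = 1
Product: 1 × 1 = 1 ≡ 1 (mod 7)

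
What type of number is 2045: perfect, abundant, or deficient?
deficient

Proper divisors of 2045: sum = 1 + 5 + 409 = 415
Since 415 < 2045, 2045 is deficient.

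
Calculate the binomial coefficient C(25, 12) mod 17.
0

Using Lucas' theorem:
Write n=25 and k=12 in base 17:
n in base 17: [1, 8]
k in base 17: [0, 12]
C(25,12) mod 17 = ∏ C(n_i, k_i) mod 17
Digit binomials (mod 17): C(1,0) = 1; C(8,12) = 0 (k_i > n_i)
Product: 1 × 0 = 0 ≡ 0 (mod 17)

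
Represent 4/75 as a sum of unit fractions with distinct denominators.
1/19 + 1/1425

Greedy algorithm:
4/75: ceiling(75/4) = 19, use 1/19
1/1425: ceiling(1425/1) = 1425, use 1/1425
Result: 4/75 = 1/19 + 1/1425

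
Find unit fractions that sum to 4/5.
1/2 + 1/4 + 1/20

Greedy algorithm:
4/5: ceiling(5/4) = 2, use 1/2
3/10: ceiling(10/3) = 4, use 1/4
1/20: ceiling(20/1) = 20, use 1/20
Result: 4/5 = 1/2 + 1/4 + 1/20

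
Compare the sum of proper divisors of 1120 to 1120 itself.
abundant

Proper divisors of 1120: sum = 1 + 2 + 4 + 5 + 7 + 8 + 10 + 14 + ... + 160 + 224 + 280 + 560 (23 divisors) = 1904
Since 1904 > 1120, 1120 is abundant.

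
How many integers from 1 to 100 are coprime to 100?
40

100 = 2^2 × 5^2
φ(n) = n × ∏(1 - 1/p) for each prime p dividing n
φ(100) = 100 × (1 - 1/2) × (1 - 1/5) = 40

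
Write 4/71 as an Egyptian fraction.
1/18 + 1/1278

Greedy algorithm:
4/71: ceiling(71/4) = 18, use 1/18
1/1278: ceiling(1278/1) = 1278, use 1/1278
Result: 4/71 = 1/18 + 1/1278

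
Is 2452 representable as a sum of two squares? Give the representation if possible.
34² + 36² (a=34, b=36)

Factorization: 2452 = 2^2 × 613
By Fermat: n is sum of two squares iff every prime p ≡ 3 (mod 4) appears to even power.
All primes ≡ 3 (mod 4) appear to even power.
Search a = 0, 1, 2, … for 2452 - a² a perfect square: first hit at a = 34: 2452 - 1156 = 1296 = 36².
2452 = 34² + 36² = 1156 + 1296 ✓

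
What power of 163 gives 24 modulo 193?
150

Baby-step giant-step with step n = ⌈√193⌉ = 14.
Baby steps 163^j mod 193 (j:value) for j=0..13: 0:1, 1:163, 2:128, 3:20, 4:172, 5:51, 6:14, 7:159, 8:55, 9:87, 10:92, 11:135, 12:3, 13:103.
Giant-step multiplier: 163^(-14) ≡ 163^(192-14) = 163^178 ≡ 96 (mod 193).
Giant steps γ_i = 24·96^i mod 193: γ_0=24, γ_1=181, γ_2=6, γ_3=190, γ_4=98, γ_5=144, γ_6=121, γ_7=36, γ_8=175, γ_9=9, γ_10=92 (in table at j=10).
x = i·n + j = 10·14 + 10 = 150.
Check: 163^150 ≡ 24 (mod 193).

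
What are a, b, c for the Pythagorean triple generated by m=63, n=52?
(1265, 6552, 6673)

Euclid's formula: a = m² - n², b = 2mn, c = m² + n²
m = 63, n = 52
a = 63² - 52² = 3969 - 2704 = 1265
b = 2 × 63 × 52 = 6552
c = 63² + 52² = 3969 + 2704 = 6673
Verification: 1265² + 6552² = 1600225 + 42928704 = 44528929 = 6673² ✓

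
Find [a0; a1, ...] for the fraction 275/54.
[5; 10, 1, 4]

Euclidean algorithm steps:
275 = 5 × 54 + 5
54 = 10 × 5 + 4
5 = 1 × 4 + 1
4 = 4 × 1 + 0
Continued fraction: [5; 10, 1, 4]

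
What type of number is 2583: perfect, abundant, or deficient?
deficient

Proper divisors of 2583: sum = 1 + 3 + 7 + 9 + 21 + 41 + 63 + 123 + 287 + 369 + 861 = 1785
Since 1785 < 2583, 2583 is deficient.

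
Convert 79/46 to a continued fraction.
[1; 1, 2, 1, 1, 6]

Euclidean algorithm steps:
79 = 1 × 46 + 33
46 = 1 × 33 + 13
33 = 2 × 13 + 7
13 = 1 × 7 + 6
7 = 1 × 6 + 1
6 = 6 × 1 + 0
Continued fraction: [1; 1, 2, 1, 1, 6]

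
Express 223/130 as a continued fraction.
[1; 1, 2, 1, 1, 18]

Euclidean algorithm steps:
223 = 1 × 130 + 93
130 = 1 × 93 + 37
93 = 2 × 37 + 19
37 = 1 × 19 + 18
19 = 1 × 18 + 1
18 = 18 × 1 + 0
Continued fraction: [1; 1, 2, 1, 1, 18]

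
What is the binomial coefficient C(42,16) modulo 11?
4

Using Lucas' theorem:
Write n=42 and k=16 in base 11:
n in base 11: [3, 9]
k in base 11: [1, 5]
C(42,16) mod 11 = ∏ C(n_i, k_i) mod 11
Digit binomials (mod 11): C(3,1) = 3; C(9,5) = 126 ≡ 5
Product: 3 × 5 = 15 ≡ 4 (mod 11)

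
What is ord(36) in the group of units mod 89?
44

89 is prime, so ord(36) divides φ(89) = 88.
Divisors of 88: 1, 2, 4, 8, 11, 22, 44, 88.
Repeated squaring: 36^1 ≡ 36, 36^2 ≡ 50, 36^4 ≡ 8, 36^8 ≡ 64, 36^16 ≡ 2, 36^32 ≡ 4, 36^64 ≡ 16 (mod 89).
Test 36^d mod 89 for each divisor d in increasing order:
36^1 ≡ 36
36^2 ≡ 50
36^4 ≡ 8
36^8 ≡ 64
36^11 = 36^8·36^2·36^1 ≡ 34
36^22 = 36^16·36^4·36^2 ≡ 88
36^44 = 36^32·36^8·36^4 ≡ 1  ← first divisor giving 1
The order is 44.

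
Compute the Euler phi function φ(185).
144

185 = 5 × 37
φ(n) = n × ∏(1 - 1/p) for each prime p dividing n
φ(185) = 185 × (1 - 1/5) × (1 - 1/37) = 144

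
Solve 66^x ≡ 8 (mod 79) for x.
60

Baby-step giant-step with step n = ⌈√79⌉ = 9.
Baby steps 66^j mod 79 (j:value) for j=0..8: 0:1, 1:66, 2:11, 3:15, 4:42, 5:7, 6:67, 7:77, 8:26.
Giant-step multiplier: 66^(-9) ≡ 66^(78-9) = 66^69 ≡ 61 (mod 79).
Giant steps γ_i = 8·61^i mod 79: γ_0=8, γ_1=14, γ_2=64, γ_3=33, γ_4=38, γ_5=27, γ_6=67 (in table at j=6).
x = i·n + j = 6·9 + 6 = 60.
Check: 66^60 ≡ 8 (mod 79).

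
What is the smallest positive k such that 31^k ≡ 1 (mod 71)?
70

71 is prime, so ord(31) divides φ(71) = 70.
Divisors of 70: 1, 2, 5, 7, 10, 14, 35, 70.
Repeated squaring: 31^1 ≡ 31, 31^2 ≡ 38, 31^4 ≡ 24, 31^8 ≡ 8, 31^16 ≡ 64, 31^32 ≡ 49, 31^64 ≡ 58 (mod 71).
Test 31^d mod 71 for each divisor d in increasing order:
31^1 ≡ 31
31^2 ≡ 38
31^5 = 31^4·31^1 ≡ 34
31^7 = 31^4·31^2·31^1 ≡ 14
31^10 = 31^8·31^2 ≡ 20
31^14 = 31^8·31^4·31^2 ≡ 54
31^35 = 31^32·31^2·31^1 ≡ 70
31^70 = 31^64·31^4·31^2 ≡ 1  ← first divisor giving 1
The order is 70.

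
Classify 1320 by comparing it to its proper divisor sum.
abundant

Proper divisors of 1320: sum = 1 + 2 + 3 + 4 + 5 + 6 + 8 + 10 + ... + 264 + 330 + 440 + 660 (31 divisors) = 3000
Since 3000 > 1320, 1320 is abundant.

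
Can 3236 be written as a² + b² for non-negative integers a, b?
10² + 56² (a=10, b=56)

Factorization: 3236 = 2^2 × 809
By Fermat: n is sum of two squares iff every prime p ≡ 3 (mod 4) appears to even power.
All primes ≡ 3 (mod 4) appear to even power.
Search a = 0, 1, 2, … for 3236 - a² a perfect square: first hit at a = 10: 3236 - 100 = 3136 = 56².
3236 = 10² + 56² = 100 + 3136 ✓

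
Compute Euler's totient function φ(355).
280

355 = 5 × 71
φ(n) = n × ∏(1 - 1/p) for each prime p dividing n
φ(355) = 355 × (1 - 1/5) × (1 - 1/71) = 280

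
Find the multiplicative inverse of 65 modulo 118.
69

gcd(65, 118) = 1, so the inverse exists.
Extended Euclidean algorithm on (118, 65):
118 = 1 × 65 + 53  ⟹  53 = (1)·118 + (-1)·65
65 = 1 × 53 + 12  ⟹  12 = (-1)·118 + (2)·65
53 = 4 × 12 + 5  ⟹  5 = (5)·118 + (-9)·65
12 = 2 × 5 + 2  ⟹  2 = (-11)·118 + (20)·65
5 = 2 × 2 + 1  ⟹  1 = (27)·118 + (-49)·65
So (-49)·65 ≡ 1 (mod 118), i.e. 65^(-1) ≡ -49 ≡ 69 (mod 118).
Check: 65 × 69 = 4485 ≡ 1 (mod 118)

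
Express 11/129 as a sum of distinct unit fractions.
1/12 + 1/516

Greedy algorithm:
11/129: ceiling(129/11) = 12, use 1/12
1/516: ceiling(516/1) = 516, use 1/516
Result: 11/129 = 1/12 + 1/516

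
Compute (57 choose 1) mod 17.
6

Using Lucas' theorem:
Write n=57 and k=1 in base 17:
n in base 17: [3, 6]
k in base 17: [0, 1]
C(57,1) mod 17 = ∏ C(n_i, k_i) mod 17
Digit binomials (mod 17): C(3,0) = 1; C(6,1) = 6
Product: 1 × 6 = 6 ≡ 6 (mod 17)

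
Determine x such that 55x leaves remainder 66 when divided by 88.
x ≡ 6 (mod 8)

gcd(55, 88) = 11, which divides 66, so solutions exist.
Divide through by 11: 5x ≡ 6 (mod 8).
Find 5^(-1) mod 8 by the extended Euclidean algorithm:
8 = 1 × 5 + 3  ⟹  3 = (1)·8 + (-1)·5
5 = 1 × 3 + 2  ⟹  2 = (-1)·8 + (2)·5
3 = 1 × 2 + 1  ⟹  1 = (2)·8 + (-3)·5
So (-3)·5 ≡ 1 (mod 8), i.e. 5^(-1) ≡ -3 ≡ 5 (mod 8).
x ≡ 5 × 6 = 30 ≡ 6 (mod 8).
Check: 55 × 6 = 330 ≡ 66 (mod 88).
x ≡ 6 (mod 8), giving 11 solutions mod 88.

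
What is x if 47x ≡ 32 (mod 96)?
x ≡ 64 (mod 96)

gcd(47, 96) = 1, which divides 32, so solutions exist.
Find 47^(-1) mod 96 by the extended Euclidean algorithm:
96 = 2 × 47 + 2  ⟹  2 = (1)·96 + (-2)·47
47 = 23 × 2 + 1  ⟹  1 = (-23)·96 + (47)·47
So (47)·47 ≡ 1 (mod 96), i.e. 47^(-1) ≡ 47 (mod 96).
x ≡ 47 × 32 = 1504 ≡ 64 (mod 96).
Check: 47 × 64 = 3008 ≡ 32 (mod 96).
Unique solution: x ≡ 64 (mod 96)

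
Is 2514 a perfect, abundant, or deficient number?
abundant

Proper divisors of 2514: sum = 1 + 2 + 3 + 6 + 419 + 838 + 1257 = 2526
Since 2526 > 2514, 2514 is abundant.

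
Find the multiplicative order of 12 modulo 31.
30

31 is prime, so ord(12) divides φ(31) = 30.
Divisors of 30: 1, 2, 3, 5, 6, 10, 15, 30.
Repeated squaring: 12^1 ≡ 12, 12^2 ≡ 20, 12^4 ≡ 28, 12^8 ≡ 9, 12^16 ≡ 19 (mod 31).
Test 12^d mod 31 for each divisor d in increasing order:
12^1 ≡ 12
12^2 ≡ 20
12^3 = 12^2·12^1 ≡ 23
12^5 = 12^4·12^1 ≡ 26
12^6 = 12^4·12^2 ≡ 2
12^10 = 12^8·12^2 ≡ 25
12^15 = 12^8·12^4·12^2·12^1 ≡ 30
12^30 = 12^16·12^8·12^4·12^2 ≡ 1  ← first divisor giving 1
The order is 30.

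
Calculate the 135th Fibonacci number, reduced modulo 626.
506

Matrix identity: Q^n = [[F_(n+1), F_n], [F_n, F_(n-1)]] with Q = [[1,1],[1,0]].
n = 135 = 10000111₂. Square-and-multiply, entries mod 626:
Q^1 = [[1,1],[1,0]]
Q^2 = (Q^1)² = [[2,1],[1,1]]
Q^4 = (Q^2)² = [[5,3],[3,2]]
Q^8 = (Q^4)² = [[34,21],[21,13]]
Q^16 = (Q^8)² = [[345,361],[361,610]]
Q^33 = (Q^16)²·Q = [[27,198],[198,455]]
Q^67 = (Q^33)²·Q = [[153,495],[495,284]]
Q^135 = (Q^67)²·Q = [[225,506],[506,345]]
F_135 mod 626 = Q^135[0][1] = 506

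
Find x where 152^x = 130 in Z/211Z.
181

Baby-step giant-step with step n = ⌈√211⌉ = 15.
Baby steps 152^j mod 211 (j:value) for j=0..14: 0:1, 1:152, 2:105, 3:135, 4:53, 5:38, 6:79, 7:192, 8:66, 9:115, 10:178, 11:48, 12:122, 13:187, 14:150.
Giant-step multiplier: 152^(-15) ≡ 152^(210-15) = 152^195 ≡ 88 (mod 211).
Giant steps γ_i = 130·88^i mod 211: γ_0=130, γ_1=46, γ_2=39, γ_3=56, γ_4=75, γ_5=59, γ_6=128, γ_7=81, γ_8=165, γ_9=172, γ_10=155, γ_11=136, γ_12=152 (in table at j=1).
x = i·n + j = 12·15 + 1 = 181.
Check: 152^181 ≡ 130 (mod 211).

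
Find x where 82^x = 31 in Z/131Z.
77

Baby-step giant-step with step n = ⌈√131⌉ = 12.
Baby steps 82^j mod 131 (j:value) for j=0..11: 0:1, 1:82, 2:43, 3:120, 4:15, 5:51, 6:121, 7:97, 8:94, 9:110, 10:112, 11:14.
Giant-step multiplier: 82^(-12) ≡ 82^(130-12) = 82^118 ≡ 38 (mod 131).
Giant steps γ_i = 31·38^i mod 131: γ_0=31, γ_1=130, γ_2=93, γ_3=128, γ_4=17, γ_5=122, γ_6=51 (in table at j=5).
x = i·n + j = 6·12 + 5 = 77.
Check: 82^77 ≡ 31 (mod 131).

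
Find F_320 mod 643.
90

Matrix identity: Q^n = [[F_(n+1), F_n], [F_n, F_(n-1)]] with Q = [[1,1],[1,0]].
n = 320 = 101000000₂. Square-and-multiply, entries mod 643:
Q^1 = [[1,1],[1,0]]
Q^2 = (Q^1)² = [[2,1],[1,1]]
Q^5 = (Q^2)²·Q = [[8,5],[5,3]]
Q^10 = (Q^5)² = [[89,55],[55,34]]
Q^20 = (Q^10)² = [[15,335],[335,323]]
Q^40 = (Q^20)² = [[568,62],[62,506]]
Q^80 = (Q^40)² = [[467,359],[359,108]]
Q^160 = (Q^80)² = [[393,22],[22,371]]
Q^320 = (Q^160)² = [[613,90],[90,523]]
F_320 mod 643 = Q^320[0][1] = 90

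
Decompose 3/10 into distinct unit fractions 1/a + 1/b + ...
1/4 + 1/20

Greedy algorithm:
3/10: ceiling(10/3) = 4, use 1/4
1/20: ceiling(20/1) = 20, use 1/20
Result: 3/10 = 1/4 + 1/20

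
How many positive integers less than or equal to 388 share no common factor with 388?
192

388 = 2^2 × 97
φ(n) = n × ∏(1 - 1/p) for each prime p dividing n
φ(388) = 388 × (1 - 1/2) × (1 - 1/97) = 192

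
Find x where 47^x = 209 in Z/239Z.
33

Baby-step giant-step with step n = ⌈√239⌉ = 16.
Baby steps 47^j mod 239 (j:value) for j=0..15: 0:1, 1:47, 2:58, 3:97, 4:18, 5:129, 6:88, 7:73, 8:85, 9:171, 10:150, 11:119, 12:96, 13:210, 14:71, 15:230.
Giant-step multiplier: 47^(-16) ≡ 47^(238-16) = 47^222 ≡ 113 (mod 239).
Giant steps γ_i = 209·113^i mod 239: γ_0=209, γ_1=195, γ_2=47 (in table at j=1).
x = i·n + j = 2·16 + 1 = 33.
Check: 47^33 ≡ 209 (mod 239).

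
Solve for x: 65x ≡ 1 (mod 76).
69

gcd(65, 76) = 1, so the inverse exists.
Extended Euclidean algorithm on (76, 65):
76 = 1 × 65 + 11  ⟹  11 = (1)·76 + (-1)·65
65 = 5 × 11 + 10  ⟹  10 = (-5)·76 + (6)·65
11 = 1 × 10 + 1  ⟹  1 = (6)·76 + (-7)·65
So (-7)·65 ≡ 1 (mod 76), i.e. 65^(-1) ≡ -7 ≡ 69 (mod 76).
Check: 65 × 69 = 4485 ≡ 1 (mod 76)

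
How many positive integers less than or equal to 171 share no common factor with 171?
108

171 = 3^2 × 19
φ(n) = n × ∏(1 - 1/p) for each prime p dividing n
φ(171) = 171 × (1 - 1/3) × (1 - 1/19) = 108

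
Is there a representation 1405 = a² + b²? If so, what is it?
6² + 37² (a=6, b=37)

Factorization: 1405 = 5 × 281
By Fermat: n is sum of two squares iff every prime p ≡ 3 (mod 4) appears to even power.
All primes ≡ 3 (mod 4) appear to even power.
Search a = 0, 1, 2, … for 1405 - a² a perfect square: first hit at a = 6: 1405 - 36 = 1369 = 37².
1405 = 6² + 37² = 36 + 1369 ✓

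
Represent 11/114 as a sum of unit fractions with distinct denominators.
1/11 + 1/180 + 1/37620

Greedy algorithm:
11/114: ceiling(114/11) = 11, use 1/11
7/1254: ceiling(1254/7) = 180, use 1/180
1/37620: ceiling(37620/1) = 37620, use 1/37620
Result: 11/114 = 1/11 + 1/180 + 1/37620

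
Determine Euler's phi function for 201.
132

201 = 3 × 67
φ(n) = n × ∏(1 - 1/p) for each prime p dividing n
φ(201) = 201 × (1 - 1/3) × (1 - 1/67) = 132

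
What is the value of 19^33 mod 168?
139

Repeated squaring. Binary of 33 = 100001.
19^1 ≡ 19 (mod 168); 19^2 ≡ 25 (mod 168); 19^4 ≡ 121 (mod 168); 19^8 ≡ 25 (mod 168); 19^16 ≡ 121 (mod 168); 19^32 ≡ 25 (mod 168)
19^33 = 19^1 × 19^32 ≡ 139 (mod 168)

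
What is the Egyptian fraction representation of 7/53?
1/8 + 1/142 + 1/30104

Greedy algorithm:
7/53: ceiling(53/7) = 8, use 1/8
3/424: ceiling(424/3) = 142, use 1/142
1/30104: ceiling(30104/1) = 30104, use 1/30104
Result: 7/53 = 1/8 + 1/142 + 1/30104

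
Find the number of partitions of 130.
5371315400

p(n) counts ways to write n as a sum of positive integers (order ignored).
Euler's pentagonal recurrence: p(k) = p(k-1) + p(k-2) - p(k-5) - p(k-7) + p(k-12) + p(k-15) - ... (offsets j(3j∓1)/2, signs ++--, p(0)=1, p(<0)=0).
DP table for k = 0..129: p(0)=1, p(1)=1, p(2)=2, p(3)=3, p(4)=5, p(5)=7, p(6)=11, p(7)=15, p(8)=22, p(9)=30, p(10)=42, p(11)=56, p(12)=77, p(13)=101, p(14)=135, p(15)=176, p(16)=231, p(17)=297, p(18)=385, p(19)=490, p(20)=627, p(21)=792, p(22)=1002, p(23)=1255, p(24)=1575, p(25)=1958, p(26)=2436, p(27)=3010, p(28)=3718, p(29)=4565, p(30)=5604, p(31)=6842, p(32)=8349, p(33)=10143, p(34)=12310, p(35)=14883, p(36)=17977, p(37)=21637, p(38)=26015, p(39)=31185, p(40)=37338, p(41)=44583, p(42)=53174, p(43)=63261, p(44)=75175, p(45)=89134, p(46)=105558, p(47)=124754, p(48)=147273, p(49)=173525, p(50)=204226, p(51)=239943, p(52)=281589, p(53)=329931, p(54)=386155, p(55)=451276, p(56)=526823, p(57)=614154, p(58)=715220, p(59)=831820, p(60)=966467, p(61)=1121505, p(62)=1300156, p(63)=1505499, p(64)=1741630, p(65)=2012558, p(66)=2323520, p(67)=2679689, p(68)=3087735, p(69)=3554345, p(70)=4087968, p(71)=4697205, p(72)=5392783, p(73)=6185689, p(74)=7089500, p(75)=8118264, p(76)=9289091, p(77)=10619863, p(78)=12132164, p(79)=13848650, p(80)=15796476, p(81)=18004327, p(82)=20506255, p(83)=23338469, p(84)=26543660, p(85)=30167357, p(86)=34262962, p(87)=38887673, p(88)=44108109, p(89)=49995925, p(90)=56634173, p(91)=64112359, p(92)=72533807, p(93)=82010177, p(94)=92669720, p(95)=104651419, p(96)=118114304, p(97)=133230930, p(98)=150198136, p(99)=169229875, p(100)=190569292, p(101)=214481126, p(102)=241265379, p(103)=271248950, p(104)=304801365, p(105)=342325709, p(106)=384276336, p(107)=431149389, p(108)=483502844, p(109)=541946240, p(110)=607163746, p(111)=679903203, p(112)=761002156, p(113)=851376628, p(114)=952050665, p(115)=1064144451, p(116)=1188908248, p(117)=1327710076, p(118)=1482074143, p(119)=1653668665, p(120)=1844349560, p(121)=2056148051, p(122)=2291320912, p(123)=2552338241, p(124)=2841940500, p(125)=3163127352, p(126)=3519222692, p(127)=3913864295, p(128)=4351078600, p(129)=4835271870.
Final step: p(130) = p(129) + p(128) - p(125) - p(123) + p(118) + p(115) - p(108) - p(104) + p(95) + p(90) - p(79) - p(73) + p(60) + p(53) - p(38) - p(30) + p(13) + p(4)
= 4835271870 + 4351078600 - 3163127352 - 2552338241 + 1482074143 + 1064144451 - 483502844 - 304801365 + 104651419 + 56634173 - 13848650 - 6185689 + 966467 + 329931 - 26015 - 5604 + 101 + 5
= 5371315400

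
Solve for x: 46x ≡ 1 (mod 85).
61

gcd(46, 85) = 1, so the inverse exists.
Extended Euclidean algorithm on (85, 46):
85 = 1 × 46 + 39  ⟹  39 = (1)·85 + (-1)·46
46 = 1 × 39 + 7  ⟹  7 = (-1)·85 + (2)·46
39 = 5 × 7 + 4  ⟹  4 = (6)·85 + (-11)·46
7 = 1 × 4 + 3  ⟹  3 = (-7)·85 + (13)·46
4 = 1 × 3 + 1  ⟹  1 = (13)·85 + (-24)·46
So (-24)·46 ≡ 1 (mod 85), i.e. 46^(-1) ≡ -24 ≡ 61 (mod 85).
Check: 46 × 61 = 2806 ≡ 1 (mod 85)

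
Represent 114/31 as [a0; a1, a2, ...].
[3; 1, 2, 10]

Euclidean algorithm steps:
114 = 3 × 31 + 21
31 = 1 × 21 + 10
21 = 2 × 10 + 1
10 = 10 × 1 + 0
Continued fraction: [3; 1, 2, 10]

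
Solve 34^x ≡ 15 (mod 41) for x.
23

Baby-step giant-step with step n = ⌈√41⌉ = 7.
Baby steps 34^j mod 41 (j:value) for j=0..6: 0:1, 1:34, 2:8, 3:26, 4:23, 5:3, 6:20.
Giant-step multiplier: 34^(-7) ≡ 34^(40-7) = 34^33 ≡ 12 (mod 41).
Giant steps γ_i = 15·12^i mod 41: γ_0=15, γ_1=16, γ_2=28, γ_3=8 (in table at j=2).
x = i·n + j = 3·7 + 2 = 23.
Check: 34^23 ≡ 15 (mod 41).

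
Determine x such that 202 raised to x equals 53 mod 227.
172

Baby-step giant-step with step n = ⌈√227⌉ = 16.
Baby steps 202^j mod 227 (j:value) for j=0..15: 0:1, 1:202, 2:171, 3:38, 4:185, 5:142, 6:82, 7:220, 8:175, 9:165, 10:188, 11:67, 12:141, 13:107, 14:49, 15:137.
Giant-step multiplier: 202^(-16) ≡ 202^(226-16) = 202^210 ≡ 34 (mod 227).
Giant steps γ_i = 53·34^i mod 227: γ_0=53, γ_1=213, γ_2=205, γ_3=160, γ_4=219, γ_5=182, γ_6=59, γ_7=190, γ_8=104, γ_9=131, γ_10=141 (in table at j=12).
x = i·n + j = 10·16 + 12 = 172.
Check: 202^172 ≡ 53 (mod 227).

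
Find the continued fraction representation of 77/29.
[2; 1, 1, 1, 9]

Euclidean algorithm steps:
77 = 2 × 29 + 19
29 = 1 × 19 + 10
19 = 1 × 10 + 9
10 = 1 × 9 + 1
9 = 9 × 1 + 0
Continued fraction: [2; 1, 1, 1, 9]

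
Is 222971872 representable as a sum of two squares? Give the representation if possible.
Not possible

Factorization: 222971872 = 2^5 × 191^3
By Fermat: n is sum of two squares iff every prime p ≡ 3 (mod 4) appears to even power.
Prime(s) ≡ 3 (mod 4) with odd exponent: [(191, 3)]
Therefore 222971872 cannot be expressed as a² + b².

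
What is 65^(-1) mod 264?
65

gcd(65, 264) = 1, so the inverse exists.
Extended Euclidean algorithm on (264, 65):
264 = 4 × 65 + 4  ⟹  4 = (1)·264 + (-4)·65
65 = 16 × 4 + 1  ⟹  1 = (-16)·264 + (65)·65
So (65)·65 ≡ 1 (mod 264), i.e. 65^(-1) ≡ 65 (mod 264).
Check: 65 × 65 = 4225 ≡ 1 (mod 264)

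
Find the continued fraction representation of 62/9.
[6; 1, 8]

Euclidean algorithm steps:
62 = 6 × 9 + 8
9 = 1 × 8 + 1
8 = 8 × 1 + 0
Continued fraction: [6; 1, 8]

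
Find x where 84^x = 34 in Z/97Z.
3

Baby-step giant-step with step n = ⌈√97⌉ = 10.
Baby steps 84^j mod 97 (j:value) for j=0..9: 0:1, 1:84, 2:72, 3:34, 4:43, 5:23, 6:89, 7:7, 8:6, 9:19.
h = 34 is already in the table at j=3, so x = 3.
Check: 84^3 ≡ 34 (mod 97).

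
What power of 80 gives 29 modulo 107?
90

Baby-step giant-step with step n = ⌈√107⌉ = 11.
Baby steps 80^j mod 107 (j:value) for j=0..10: 0:1, 1:80, 2:87, 3:5, 4:79, 5:7, 6:25, 7:74, 8:35, 9:18, 10:49.
Giant-step multiplier: 80^(-11) ≡ 80^(106-11) = 80^95 ≡ 96 (mod 107).
Giant steps γ_i = 29·96^i mod 107: γ_0=29, γ_1=2, γ_2=85, γ_3=28, γ_4=13, γ_5=71, γ_6=75, γ_7=31, γ_8=87 (in table at j=2).
x = i·n + j = 8·11 + 2 = 90.
Check: 80^90 ≡ 29 (mod 107).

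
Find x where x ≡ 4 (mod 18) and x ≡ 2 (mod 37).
76

Using Chinese Remainder Theorem:
M = 18 × 37 = 666
M1 = 37, M2 = 18
y1 = 37^(-1) mod 18 = 1
y2 = 18^(-1) mod 37 = 35
x = (4×37×1 + 2×18×35) mod 666 = 76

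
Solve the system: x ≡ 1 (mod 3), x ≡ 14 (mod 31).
76

Using Chinese Remainder Theorem:
M = 3 × 31 = 93
M1 = 31, M2 = 3
y1 = 31^(-1) mod 3 = 1
y2 = 3^(-1) mod 31 = 21
x = (1×31×1 + 14×3×21) mod 93 = 76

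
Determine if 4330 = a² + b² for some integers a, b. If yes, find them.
19² + 63² (a=19, b=63)

Factorization: 4330 = 2 × 5 × 433
By Fermat: n is sum of two squares iff every prime p ≡ 3 (mod 4) appears to even power.
All primes ≡ 3 (mod 4) appear to even power.
Search a = 0, 1, 2, … for 4330 - a² a perfect square: first hit at a = 19: 4330 - 361 = 3969 = 63².
4330 = 19² + 63² = 361 + 3969 ✓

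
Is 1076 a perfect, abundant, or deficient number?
deficient

Proper divisors of 1076: sum = 1 + 2 + 4 + 269 + 538 = 814
Since 814 < 1076, 1076 is deficient.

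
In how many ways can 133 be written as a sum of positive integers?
7346629512

p(n) counts ways to write n as a sum of positive integers (order ignored).
Euler's pentagonal recurrence: p(k) = p(k-1) + p(k-2) - p(k-5) - p(k-7) + p(k-12) + p(k-15) - ... (offsets j(3j∓1)/2, signs ++--, p(0)=1, p(<0)=0).
DP table for k = 0..132: p(0)=1, p(1)=1, p(2)=2, p(3)=3, p(4)=5, p(5)=7, p(6)=11, p(7)=15, p(8)=22, p(9)=30, p(10)=42, p(11)=56, p(12)=77, p(13)=101, p(14)=135, p(15)=176, p(16)=231, p(17)=297, p(18)=385, p(19)=490, p(20)=627, p(21)=792, p(22)=1002, p(23)=1255, p(24)=1575, p(25)=1958, p(26)=2436, p(27)=3010, p(28)=3718, p(29)=4565, p(30)=5604, p(31)=6842, p(32)=8349, p(33)=10143, p(34)=12310, p(35)=14883, p(36)=17977, p(37)=21637, p(38)=26015, p(39)=31185, p(40)=37338, p(41)=44583, p(42)=53174, p(43)=63261, p(44)=75175, p(45)=89134, p(46)=105558, p(47)=124754, p(48)=147273, p(49)=173525, p(50)=204226, p(51)=239943, p(52)=281589, p(53)=329931, p(54)=386155, p(55)=451276, p(56)=526823, p(57)=614154, p(58)=715220, p(59)=831820, p(60)=966467, p(61)=1121505, p(62)=1300156, p(63)=1505499, p(64)=1741630, p(65)=2012558, p(66)=2323520, p(67)=2679689, p(68)=3087735, p(69)=3554345, p(70)=4087968, p(71)=4697205, p(72)=5392783, p(73)=6185689, p(74)=7089500, p(75)=8118264, p(76)=9289091, p(77)=10619863, p(78)=12132164, p(79)=13848650, p(80)=15796476, p(81)=18004327, p(82)=20506255, p(83)=23338469, p(84)=26543660, p(85)=30167357, p(86)=34262962, p(87)=38887673, p(88)=44108109, p(89)=49995925, p(90)=56634173, p(91)=64112359, p(92)=72533807, p(93)=82010177, p(94)=92669720, p(95)=104651419, p(96)=118114304, p(97)=133230930, p(98)=150198136, p(99)=169229875, p(100)=190569292, p(101)=214481126, p(102)=241265379, p(103)=271248950, p(104)=304801365, p(105)=342325709, p(106)=384276336, p(107)=431149389, p(108)=483502844, p(109)=541946240, p(110)=607163746, p(111)=679903203, p(112)=761002156, p(113)=851376628, p(114)=952050665, p(115)=1064144451, p(116)=1188908248, p(117)=1327710076, p(118)=1482074143, p(119)=1653668665, p(120)=1844349560, p(121)=2056148051, p(122)=2291320912, p(123)=2552338241, p(124)=2841940500, p(125)=3163127352, p(126)=3519222692, p(127)=3913864295, p(128)=4351078600, p(129)=4835271870, p(130)=5371315400, p(131)=5964539504, p(132)=6620830889.
Final step: p(133) = p(132) + p(131) - p(128) - p(126) + p(121) + p(118) - p(111) - p(107) + p(98) + p(93) - p(82) - p(76) + p(63) + p(56) - p(41) - p(33) + p(16) + p(7)
= 6620830889 + 5964539504 - 4351078600 - 3519222692 + 2056148051 + 1482074143 - 679903203 - 431149389 + 150198136 + 82010177 - 20506255 - 9289091 + 1505499 + 526823 - 44583 - 10143 + 231 + 15
= 7346629512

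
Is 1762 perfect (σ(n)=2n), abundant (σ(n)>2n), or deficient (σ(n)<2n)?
deficient

Proper divisors of 1762: sum = 1 + 2 + 881 = 884
Since 884 < 1762, 1762 is deficient.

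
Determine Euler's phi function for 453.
300

453 = 3 × 151
φ(n) = n × ∏(1 - 1/p) for each prime p dividing n
φ(453) = 453 × (1 - 1/3) × (1 - 1/151) = 300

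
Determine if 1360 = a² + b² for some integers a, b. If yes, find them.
8² + 36² (a=8, b=36)

Factorization: 1360 = 2^4 × 5 × 17
By Fermat: n is sum of two squares iff every prime p ≡ 3 (mod 4) appears to even power.
All primes ≡ 3 (mod 4) appear to even power.
Search a = 0, 1, 2, … for 1360 - a² a perfect square: first hit at a = 8: 1360 - 64 = 1296 = 36².
1360 = 8² + 36² = 64 + 1296 ✓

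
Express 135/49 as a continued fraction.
[2; 1, 3, 12]

Euclidean algorithm steps:
135 = 2 × 49 + 37
49 = 1 × 37 + 12
37 = 3 × 12 + 1
12 = 12 × 1 + 0
Continued fraction: [2; 1, 3, 12]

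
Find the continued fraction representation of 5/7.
[0; 1, 2, 2]

Euclidean algorithm steps:
5 = 0 × 7 + 5
7 = 1 × 5 + 2
5 = 2 × 2 + 1
2 = 2 × 1 + 0
Continued fraction: [0; 1, 2, 2]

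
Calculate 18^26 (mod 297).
81

Repeated squaring. Binary of 26 = 11010.
18^1 ≡ 18 (mod 297); 18^2 ≡ 27 (mod 297); 18^4 ≡ 135 (mod 297); 18^8 ≡ 108 (mod 297); 18^16 ≡ 81 (mod 297)
18^26 = 18^2 × 18^8 × 18^16 ≡ 81 (mod 297)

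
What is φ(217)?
180

217 = 7 × 31
φ(n) = n × ∏(1 - 1/p) for each prime p dividing n
φ(217) = 217 × (1 - 1/7) × (1 - 1/31) = 180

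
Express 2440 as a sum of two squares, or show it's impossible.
18² + 46² (a=18, b=46)

Factorization: 2440 = 2^3 × 5 × 61
By Fermat: n is sum of two squares iff every prime p ≡ 3 (mod 4) appears to even power.
All primes ≡ 3 (mod 4) appear to even power.
Search a = 0, 1, 2, … for 2440 - a² a perfect square: first hit at a = 18: 2440 - 324 = 2116 = 46².
2440 = 18² + 46² = 324 + 2116 ✓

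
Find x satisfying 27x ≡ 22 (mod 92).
x ≡ 86 (mod 92)

gcd(27, 92) = 1, which divides 22, so solutions exist.
Find 27^(-1) mod 92 by the extended Euclidean algorithm:
92 = 3 × 27 + 11  ⟹  11 = (1)·92 + (-3)·27
27 = 2 × 11 + 5  ⟹  5 = (-2)·92 + (7)·27
11 = 2 × 5 + 1  ⟹  1 = (5)·92 + (-17)·27
So (-17)·27 ≡ 1 (mod 92), i.e. 27^(-1) ≡ -17 ≡ 75 (mod 92).
x ≡ 75 × 22 = 1650 ≡ 86 (mod 92).
Check: 27 × 86 = 2322 ≡ 22 (mod 92).
Unique solution: x ≡ 86 (mod 92)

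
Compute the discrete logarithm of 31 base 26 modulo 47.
35

Baby-step giant-step with step n = ⌈√47⌉ = 7.
Baby steps 26^j mod 47 (j:value) for j=0..6: 0:1, 1:26, 2:18, 3:45, 4:42, 5:11, 6:4.
Giant-step multiplier: 26^(-7) ≡ 26^(46-7) = 26^39 ≡ 33 (mod 47).
Giant steps γ_i = 31·33^i mod 47: γ_0=31, γ_1=36, γ_2=13, γ_3=6, γ_4=10, γ_5=1 (in table at j=0).
x = i·n + j = 5·7 + 0 = 35.
Check: 26^35 ≡ 31 (mod 47).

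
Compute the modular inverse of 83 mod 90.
77

gcd(83, 90) = 1, so the inverse exists.
Extended Euclidean algorithm on (90, 83):
90 = 1 × 83 + 7  ⟹  7 = (1)·90 + (-1)·83
83 = 11 × 7 + 6  ⟹  6 = (-11)·90 + (12)·83
7 = 1 × 6 + 1  ⟹  1 = (12)·90 + (-13)·83
So (-13)·83 ≡ 1 (mod 90), i.e. 83^(-1) ≡ -13 ≡ 77 (mod 90).
Check: 83 × 77 = 6391 ≡ 1 (mod 90)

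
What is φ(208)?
96

208 = 2^4 × 13
φ(n) = n × ∏(1 - 1/p) for each prime p dividing n
φ(208) = 208 × (1 - 1/2) × (1 - 1/13) = 96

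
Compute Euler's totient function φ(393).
260

393 = 3 × 131
φ(n) = n × ∏(1 - 1/p) for each prime p dividing n
φ(393) = 393 × (1 - 1/3) × (1 - 1/131) = 260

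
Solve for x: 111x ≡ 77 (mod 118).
x ≡ 107 (mod 118)

gcd(111, 118) = 1, which divides 77, so solutions exist.
Find 111^(-1) mod 118 by the extended Euclidean algorithm:
118 = 1 × 111 + 7  ⟹  7 = (1)·118 + (-1)·111
111 = 15 × 7 + 6  ⟹  6 = (-15)·118 + (16)·111
7 = 1 × 6 + 1  ⟹  1 = (16)·118 + (-17)·111
So (-17)·111 ≡ 1 (mod 118), i.e. 111^(-1) ≡ -17 ≡ 101 (mod 118).
x ≡ 101 × 77 = 7777 ≡ 107 (mod 118).
Check: 111 × 107 = 11877 ≡ 77 (mod 118).
Unique solution: x ≡ 107 (mod 118)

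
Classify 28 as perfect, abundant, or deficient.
perfect

Proper divisors of 28: sum = 1 + 2 + 4 + 7 + 14 = 28
Since 28 = 28, 28 is perfect.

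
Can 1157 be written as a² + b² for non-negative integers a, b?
1² + 34² (a=1, b=34)

Factorization: 1157 = 13 × 89
By Fermat: n is sum of two squares iff every prime p ≡ 3 (mod 4) appears to even power.
All primes ≡ 3 (mod 4) appear to even power.
Search a = 0, 1, 2, … for 1157 - a² a perfect square: first hit at a = 1: 1157 - 1 = 1156 = 34².
1157 = 1² + 34² = 1 + 1156 ✓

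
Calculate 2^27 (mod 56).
8

Repeated squaring. Binary of 27 = 11011.
2^1 ≡ 2 (mod 56); 2^2 ≡ 4 (mod 56); 2^4 ≡ 16 (mod 56); 2^8 ≡ 32 (mod 56); 2^16 ≡ 16 (mod 56)
2^27 = 2^1 × 2^2 × 2^8 × 2^16 ≡ 8 (mod 56)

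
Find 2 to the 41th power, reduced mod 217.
95

Repeated squaring. Binary of 41 = 101001.
2^1 ≡ 2 (mod 217); 2^2 ≡ 4 (mod 217); 2^4 ≡ 16 (mod 217); 2^8 ≡ 39 (mod 217); 2^16 ≡ 2 (mod 217); 2^32 ≡ 4 (mod 217)
2^41 = 2^1 × 2^8 × 2^32 ≡ 95 (mod 217)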